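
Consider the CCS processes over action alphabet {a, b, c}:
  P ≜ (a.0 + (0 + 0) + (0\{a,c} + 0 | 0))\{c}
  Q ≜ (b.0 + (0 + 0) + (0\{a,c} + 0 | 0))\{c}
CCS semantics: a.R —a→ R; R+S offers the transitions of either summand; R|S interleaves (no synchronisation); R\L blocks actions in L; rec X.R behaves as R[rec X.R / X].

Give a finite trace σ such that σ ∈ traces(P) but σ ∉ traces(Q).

Reachable graph of P (2 states):
  s0 = (a.0 + (0 + 0) + (0\{a,c} + 0 | 0))\{c} | —a→ s1
  s1 = 0\{c} | (no moves)
Reachable graph of Q (2 states):
  t0 = (b.0 + (0 + 0) + (0\{a,c} + 0 | 0))\{c} | —b→ t1
  t1 = 0\{c} | (no moves)
Executing a from P (initial set {s0}):
  [1] a ⇒ {s1}
  P completes σ.
Executing a from Q (initial set {t0}):
  [1] a ⇒ ∅ (Q stuck)

a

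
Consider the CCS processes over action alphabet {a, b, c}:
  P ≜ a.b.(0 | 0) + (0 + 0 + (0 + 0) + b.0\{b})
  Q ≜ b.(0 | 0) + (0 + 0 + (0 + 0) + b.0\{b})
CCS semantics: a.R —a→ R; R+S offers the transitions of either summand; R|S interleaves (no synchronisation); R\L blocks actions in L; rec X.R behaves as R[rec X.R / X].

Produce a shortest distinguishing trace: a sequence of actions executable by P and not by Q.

a

Reachable graph of P (4 states):
  p0 = a.b.(0 | 0) + (0 + 0 + (0 + 0) + b.0\{b}) → ··a··> p1, ··b··> p2
  p1 = b.(0 | 0) → ··b··> p3
  p2 = 0\{b} → (no moves)
  p3 = 0 | 0 → (no moves)
Reachable graph of Q (3 states):
  q0 = b.(0 | 0) + (0 + 0 + (0 + 0) + b.0\{b}) → ··b··> q1, ··b··> q2
  q1 = 0 | 0 → (no moves)
  q2 = 0\{b} → (no moves)
Run σ = ⟨a⟩ on P: start {p0}
  after a @ step 1: {p1}
  ✓ P
Run σ = ⟨a⟩ on Q: start {q0}
  after a @ step 1: ∅  — Q cannot continue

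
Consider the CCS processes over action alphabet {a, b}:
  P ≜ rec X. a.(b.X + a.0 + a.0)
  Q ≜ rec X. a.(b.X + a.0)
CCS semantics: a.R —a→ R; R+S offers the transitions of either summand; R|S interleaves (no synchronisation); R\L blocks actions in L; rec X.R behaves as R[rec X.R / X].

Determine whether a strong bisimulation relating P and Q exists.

P ~ Q

LTS(P): 3 reachable states
  m0 = rec X. a.(b.X + a.0 + a.0) | --a--▸ m1
  m1 = b.(rec X. a.(b.X + a.0 + a.0)) + a.0 + a.0 | --a--▸ m2, --b--▸ m0
  m2 = 0 | stopped
LTS(Q): 3 reachable states
  n0 = rec X. a.(b.X + a.0) | --a--▸ n1
  n1 = b.(rec X. a.(b.X + a.0)) + a.0 | --a--▸ n2, --b--▸ n0
  n2 = 0 | stopped
Partition-refinement fixed point:
  B0 = {m0, n0}
  B1 = {m1, n1}
  B2 = {m2, n2}
m0 ∈ B0, n0 ∈ B0 → same block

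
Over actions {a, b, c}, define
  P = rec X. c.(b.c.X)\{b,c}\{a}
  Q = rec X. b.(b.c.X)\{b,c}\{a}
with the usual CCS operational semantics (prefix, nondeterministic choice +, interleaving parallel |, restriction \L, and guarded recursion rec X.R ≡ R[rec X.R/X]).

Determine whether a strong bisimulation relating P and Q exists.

P ≁ Q

LTS(P): 2 reachable states
  p0 = rec X. c.(b.c.X)\{b,c}\{a} → ··c··> p1
  p1 = (b.c.(rec X. c.(b.c.X)\{b,c}\{a}))\{b,c}\{a} → (no moves)
LTS(Q): 2 reachable states
  q0 = rec X. b.(b.c.X)\{b,c}\{a} → ··b··> q1
  q1 = (b.c.(rec X. b.(b.c.X)\{b,c}\{a}))\{b,c}\{a} → (no moves)
Bisimilarity quotient blocks:
  B0 = {p0}
  B1 = {p1, q1}
  B2 = {q0}
p0 ∈ B0, q0 ∈ B2 → different blocks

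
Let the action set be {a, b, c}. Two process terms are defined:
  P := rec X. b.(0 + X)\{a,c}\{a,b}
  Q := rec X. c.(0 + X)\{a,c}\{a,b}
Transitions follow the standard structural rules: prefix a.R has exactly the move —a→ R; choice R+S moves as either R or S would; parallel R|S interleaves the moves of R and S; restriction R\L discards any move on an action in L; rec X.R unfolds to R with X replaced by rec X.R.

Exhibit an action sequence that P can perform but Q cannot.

b

LTS(P): 2 reachable states
  u0 = rec X. b.(0 + X)\{a,c}\{a,b} has moves ··b··> u1
  u1 = (0 + (rec X. b.(0 + X)\{a,c}\{a,b}))\{a,c}\{a,b} has moves stopped
LTS(Q): 2 reachable states
  v0 = rec X. c.(0 + X)\{a,c}\{a,b} has moves ··c··> v1
  v1 = (0 + (rec X. c.(0 + X)\{a,c}\{a,b}))\{a,c}\{a,b} has moves stopped
Run σ = ⟨b⟩ on P: start {u0}
  [1] b ⇒ {u1}
  P completes σ.
Run σ = ⟨b⟩ on Q: start {v0}
  [1] b ⇒ ∅  — Q cannot continue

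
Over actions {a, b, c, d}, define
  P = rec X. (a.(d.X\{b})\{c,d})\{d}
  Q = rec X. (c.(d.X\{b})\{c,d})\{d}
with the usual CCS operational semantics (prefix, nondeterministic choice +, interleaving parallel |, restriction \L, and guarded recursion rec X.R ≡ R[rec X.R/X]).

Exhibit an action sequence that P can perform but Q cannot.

a

LTS(P): 2 reachable states
  p0 = rec X. (a.(d.X\{b})\{c,d})\{d} :: ··a··> p1
  p1 = (d.(rec X. (a.(d.X\{b})\{c,d})\{d})\{b})\{c,d}\{d} :: ·
LTS(Q): 2 reachable states
  q0 = rec X. (c.(d.X\{b})\{c,d})\{d} :: ··c··> q1
  q1 = (d.(rec X. (c.(d.X\{b})\{c,d})\{d})\{b})\{c,d}\{d} :: ·
Trace ⟨a⟩ through P, begin at {p0}:
  after a @ step 1: {p1}
  ✓ P
Trace ⟨a⟩ through Q, begin at {q0}:
  after a @ step 1: ∅  — Q cannot continue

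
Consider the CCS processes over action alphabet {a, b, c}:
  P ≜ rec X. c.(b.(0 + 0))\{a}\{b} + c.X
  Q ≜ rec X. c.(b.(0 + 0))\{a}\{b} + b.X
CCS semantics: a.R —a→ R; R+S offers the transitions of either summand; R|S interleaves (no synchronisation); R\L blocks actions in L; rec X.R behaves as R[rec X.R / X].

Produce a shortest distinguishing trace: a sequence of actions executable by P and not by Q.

cc

P's transition system — 2 states:
  p0 = rec X. c.(b.(0 + 0))\{a}\{b} + c.X has moves --c--▸ p0, --c--▸ p1
  p1 = (b.(0 + 0))\{a}\{b} has moves stopped
Q's transition system — 2 states:
  q0 = rec X. c.(b.(0 + 0))\{a}\{b} + b.X has moves --b--▸ q0, --c--▸ q1
  q1 = (b.(0 + 0))\{a}\{b} has moves stopped
Trace ⟨cc⟩ through P, begin at {p0}:
  after c @ step 1: {p0, p1}
  after c @ step 2: {p0, p1}
  P completes σ.
Trace ⟨cc⟩ through Q, begin at {q0}:
  after c @ step 1: {q1}
  after c @ step 2: ∅ (Q stuck)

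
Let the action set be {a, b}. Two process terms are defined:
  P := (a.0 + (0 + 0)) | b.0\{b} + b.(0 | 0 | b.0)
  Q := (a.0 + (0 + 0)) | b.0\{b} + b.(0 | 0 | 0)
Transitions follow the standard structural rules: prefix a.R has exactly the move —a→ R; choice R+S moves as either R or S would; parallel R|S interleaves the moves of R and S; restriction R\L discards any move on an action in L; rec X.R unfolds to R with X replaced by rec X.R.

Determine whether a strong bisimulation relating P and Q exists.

NO

LTS(P): 6 reachable states
  m0 = (a.0 + (0 + 0)) | b.0\{b} + b.(0 | 0 | b.0) ⊢ -a-> m1, -b-> m2, -b-> m3
  m1 = 0 | b.0\{b} ⊢ -b-> m4
  m2 = (a.0 + (0 + 0)) | 0\{b} ⊢ -a-> m4
  m3 = 0 | 0 | b.0 ⊢ -b-> m5
  m4 = 0 | 0\{b} ⊢ (no moves)
  m5 = 0 | 0 | 0 ⊢ (no moves)
LTS(Q): 5 reachable states
  n0 = (a.0 + (0 + 0)) | b.0\{b} + b.(0 | 0 | 0) ⊢ -a-> n1, -b-> n2, -b-> n3
  n1 = 0 | b.0\{b} ⊢ -b-> n4
  n2 = (a.0 + (0 + 0)) | 0\{b} ⊢ -a-> n4
  n3 = 0 | 0 | 0 ⊢ (no moves)
  n4 = 0 | 0\{b} ⊢ (no moves)
Coarsest stable partition (strong bisimilarity classes):
  B0 = {m0}
  B1 = {m1, m3, n1}
  B2 = {m4, m5, n3, n4}
  B3 = {m2, n2}
  B4 = {n0}
m0 ∈ B0, n0 ∈ B4 → different blocks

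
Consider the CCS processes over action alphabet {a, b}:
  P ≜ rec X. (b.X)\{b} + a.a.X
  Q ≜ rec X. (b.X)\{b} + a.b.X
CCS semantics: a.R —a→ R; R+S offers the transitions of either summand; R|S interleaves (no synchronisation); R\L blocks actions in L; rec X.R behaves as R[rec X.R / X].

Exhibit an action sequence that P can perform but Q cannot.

aa

P's transition system — 2 states:
  p0 = rec X. (b.X)\{b} + a.a.X ⊢ =a=> p1
  p1 = a.(rec X. (b.X)\{b} + a.a.X) ⊢ =a=> p0
Q's transition system — 2 states:
  q0 = rec X. (b.X)\{b} + a.b.X ⊢ =a=> q1
  q1 = b.(rec X. (b.X)\{b} + a.b.X) ⊢ =b=> q0
Trace ⟨aa⟩ through P, begin at {p0}:
  [1] a ⇒ {p1}
  [2] a ⇒ {p0}
  ✓ P
Trace ⟨aa⟩ through Q, begin at {q0}:
  [1] a ⇒ {q1}
  [2] a ⇒ ∅  — Q cannot continue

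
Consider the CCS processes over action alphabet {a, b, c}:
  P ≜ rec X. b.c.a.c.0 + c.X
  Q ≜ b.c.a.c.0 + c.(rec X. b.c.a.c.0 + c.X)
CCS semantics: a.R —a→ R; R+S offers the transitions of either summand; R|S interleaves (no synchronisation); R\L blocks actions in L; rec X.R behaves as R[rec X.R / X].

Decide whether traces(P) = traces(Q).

YES

P's transition system — 5 states:
  m0 = rec X. b.c.a.c.0 + c.X :: --b--▸ m1, --c--▸ m0
  m1 = c.a.c.0 :: --c--▸ m2
  m2 = a.c.0 :: --a--▸ m3
  m3 = c.0 :: --c--▸ m4
  m4 = 0 :: stopped
Q's transition system — 6 states:
  n0 = b.c.a.c.0 + c.(rec X. b.c.a.c.0 + c.X) :: --b--▸ n1, --c--▸ n2
  n1 = c.a.c.0 :: --c--▸ n3
  n2 = rec X. b.c.a.c.0 + c.X :: --b--▸ n1, --c--▸ n2
  n3 = a.c.0 :: --a--▸ n4
  n4 = c.0 :: --c--▸ n5
  n5 = 0 :: stopped
Partition-refinement fixed point:
  B0 = {m0, n0, n2}
  B1 = {m1, n1}
  B2 = {m2, n3}
  B3 = {m3, n4}
  B4 = {m4, n5}
m0 ∈ B0, n0 ∈ B0 → same block
Bisimilar ⇒ trace-equivalent.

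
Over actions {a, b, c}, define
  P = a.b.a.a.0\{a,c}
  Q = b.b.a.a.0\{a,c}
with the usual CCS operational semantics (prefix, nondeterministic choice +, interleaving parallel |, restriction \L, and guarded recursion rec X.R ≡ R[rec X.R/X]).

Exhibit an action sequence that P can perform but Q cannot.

P's transition system — 5 states:
  p0 = a.b.a.a.0\{a,c} ⊢ —a→ p1
  p1 = b.a.a.0\{a,c} ⊢ —b→ p2
  p2 = a.a.0\{a,c} ⊢ —a→ p3
  p3 = a.0\{a,c} ⊢ —a→ p4
  p4 = 0\{a,c} ⊢ ∅
Q's transition system — 5 states:
  q0 = b.b.a.a.0\{a,c} ⊢ —b→ q1
  q1 = b.a.a.0\{a,c} ⊢ —b→ q2
  q2 = a.a.0\{a,c} ⊢ —a→ q3
  q3 = a.0\{a,c} ⊢ —a→ q4
  q4 = 0\{a,c} ⊢ ∅
Executing a from P (initial set {p0}):
  step 1 (a): {p1}
  — P admits the full trace.
Executing a from Q (initial set {q0}):
  step 1 (a): ∅  — Q cannot continue

a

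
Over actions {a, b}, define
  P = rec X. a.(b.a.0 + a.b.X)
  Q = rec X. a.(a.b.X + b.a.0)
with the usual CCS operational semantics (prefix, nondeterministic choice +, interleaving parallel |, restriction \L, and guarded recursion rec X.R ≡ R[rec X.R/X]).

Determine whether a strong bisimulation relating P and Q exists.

Reachable graph of P (5 states):
  m0 = rec X. a.(b.a.0 + a.b.X) has moves --a--▸ m1
  m1 = b.a.0 + a.b.(rec X. a.(b.a.0 + a.b.X)) has moves --a--▸ m2, --b--▸ m3
  m2 = b.(rec X. a.(b.a.0 + a.b.X)) has moves --b--▸ m0
  m3 = a.0 has moves --a--▸ m4
  m4 = 0 has moves ∅
Reachable graph of Q (5 states):
  n0 = rec X. a.(a.b.X + b.a.0) has moves --a--▸ n1
  n1 = a.b.(rec X. a.(a.b.X + b.a.0)) + b.a.0 has moves --a--▸ n2, --b--▸ n3
  n2 = b.(rec X. a.(a.b.X + b.a.0)) has moves --b--▸ n0
  n3 = a.0 has moves --a--▸ n4
  n4 = 0 has moves ∅
Partition-refinement fixed point:
  B0 = {m0, n0}
  B1 = {m1, n1}
  B2 = {m2, n2}
  B3 = {m3, n3}
  B4 = {m4, n4}
m0 ∈ B0, n0 ∈ B0 → same block

bisimilar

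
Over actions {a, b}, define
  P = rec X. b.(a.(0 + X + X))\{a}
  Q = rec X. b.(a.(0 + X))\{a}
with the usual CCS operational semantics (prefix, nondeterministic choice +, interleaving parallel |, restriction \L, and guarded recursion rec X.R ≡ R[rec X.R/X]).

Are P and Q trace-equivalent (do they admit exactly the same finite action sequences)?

P's transition system — 2 states:
  m0 = rec X. b.(a.(0 + X + X))\{a} has moves ··b··> m1
  m1 = (a.(0 + (rec X. b.(a.(0 + X + X))\{a}) + (rec X. b.(a.(0 + X + X))\{a})))\{a} has moves (no moves)
Q's transition system — 2 states:
  n0 = rec X. b.(a.(0 + X))\{a} has moves ··b··> n1
  n1 = (a.(0 + (rec X. b.(a.(0 + X))\{a})))\{a} has moves (no moves)
Coarsest stable partition (strong bisimilarity classes):
  B0 = {m0, n0}
  B1 = {m1, n1}
m0 ∈ B0, n0 ∈ B0 → same block
Bisimilar ⇒ trace-equivalent.

traces(P) = traces(Q)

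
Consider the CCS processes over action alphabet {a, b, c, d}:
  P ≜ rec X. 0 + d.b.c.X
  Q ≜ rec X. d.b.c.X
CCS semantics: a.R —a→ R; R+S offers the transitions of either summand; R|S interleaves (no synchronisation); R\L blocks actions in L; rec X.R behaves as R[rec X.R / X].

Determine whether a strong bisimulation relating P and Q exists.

Reachable graph of P (3 states):
  s0 = rec X. 0 + d.b.c.X :: -d-> s1
  s1 = b.c.(rec X. 0 + d.b.c.X) :: -b-> s2
  s2 = c.(rec X. 0 + d.b.c.X) :: -c-> s0
Reachable graph of Q (3 states):
  t0 = rec X. d.b.c.X :: -d-> t1
  t1 = b.c.(rec X. d.b.c.X) :: -b-> t2
  t2 = c.(rec X. d.b.c.X) :: -c-> t0
Bisimilarity quotient blocks:
  B0 = {s0, t0}
  B1 = {s1, t1}
  B2 = {s2, t2}
s0 ∈ B0, t0 ∈ B0 → same block

YES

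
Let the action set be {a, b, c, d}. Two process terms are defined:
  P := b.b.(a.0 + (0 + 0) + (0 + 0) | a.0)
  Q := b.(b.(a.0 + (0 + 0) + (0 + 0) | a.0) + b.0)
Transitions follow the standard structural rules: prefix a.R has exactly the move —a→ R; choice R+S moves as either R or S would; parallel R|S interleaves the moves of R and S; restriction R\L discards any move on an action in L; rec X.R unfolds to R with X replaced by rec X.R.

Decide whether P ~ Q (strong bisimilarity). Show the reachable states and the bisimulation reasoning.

LTS(P): 5 reachable states
  p0 = b.b.(a.0 + (0 + 0) + (0 + 0) | a.0) ⊢ --b--▸ p1
  p1 = b.(a.0 + (0 + 0) + (0 + 0) | a.0) ⊢ --b--▸ p2
  p2 = a.0 + (0 + 0) + (0 + 0) | a.0 ⊢ --a--▸ p3, --a--▸ p4
  p3 = (0 + 0) | 0 ⊢ (no moves)
  p4 = 0 ⊢ (no moves)
LTS(Q): 5 reachable states
  q0 = b.(b.(a.0 + (0 + 0) + (0 + 0) | a.0) + b.0) ⊢ --b--▸ q1
  q1 = b.(a.0 + (0 + 0) + (0 + 0) | a.0) + b.0 ⊢ --b--▸ q2, --b--▸ q3
  q2 = 0 ⊢ (no moves)
  q3 = a.0 + (0 + 0) + (0 + 0) | a.0 ⊢ --a--▸ q2, --a--▸ q4
  q4 = (0 + 0) | 0 ⊢ (no moves)
Partition-refinement fixed point:
  B0 = {p0}
  B1 = {p1}
  B2 = {p2, q3}
  B3 = {p3, p4, q2, q4}
  B4 = {q0}
  B5 = {q1}
p0 ∈ B0, q0 ∈ B4 → different blocks

P ≁ Q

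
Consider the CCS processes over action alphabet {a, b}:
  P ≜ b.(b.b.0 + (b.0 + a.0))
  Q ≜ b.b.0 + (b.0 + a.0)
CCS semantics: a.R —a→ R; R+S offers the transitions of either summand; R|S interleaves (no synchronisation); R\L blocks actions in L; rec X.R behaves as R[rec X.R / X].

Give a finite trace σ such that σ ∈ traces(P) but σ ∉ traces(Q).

ba

Reachable graph of P (4 states):
  p0 = b.(b.b.0 + (b.0 + a.0)) | -b-> p1
  p1 = b.b.0 + (b.0 + a.0) | -a-> p2, -b-> p2, -b-> p3
  p2 = 0 | stopped
  p3 = b.0 | -b-> p2
Reachable graph of Q (3 states):
  q0 = b.b.0 + (b.0 + a.0) | -a-> q1, -b-> q1, -b-> q2
  q1 = 0 | stopped
  q2 = b.0 | -b-> q1
Executing ba from P (initial set {p0}):
  after b @ step 1: {p1}
  after a @ step 2: {p2}
  P completes σ.
Executing ba from Q (initial set {q0}):
  after b @ step 1: {q1, q2}
  after a @ step 2: no successor for Q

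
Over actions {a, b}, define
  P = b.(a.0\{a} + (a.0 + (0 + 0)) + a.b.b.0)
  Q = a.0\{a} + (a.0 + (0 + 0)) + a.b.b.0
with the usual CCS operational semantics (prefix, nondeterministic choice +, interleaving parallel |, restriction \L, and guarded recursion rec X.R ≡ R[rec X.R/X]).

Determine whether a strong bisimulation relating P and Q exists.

not bisimilar

LTS(P): 6 reachable states
  p0 = b.(a.0\{a} + (a.0 + (0 + 0)) + a.b.b.0) ⊢ =b=> p1
  p1 = a.0\{a} + (a.0 + (0 + 0)) + a.b.b.0 ⊢ =a=> p2, =a=> p3, =a=> p4
  p2 = 0 ⊢ deadlocked
  p3 = 0\{a} ⊢ deadlocked
  p4 = b.b.0 ⊢ =b=> p5
  p5 = b.0 ⊢ =b=> p2
LTS(Q): 5 reachable states
  q0 = a.0\{a} + (a.0 + (0 + 0)) + a.b.b.0 ⊢ =a=> q1, =a=> q2, =a=> q3
  q1 = 0 ⊢ deadlocked
  q2 = 0\{a} ⊢ deadlocked
  q3 = b.b.0 ⊢ =b=> q4
  q4 = b.0 ⊢ =b=> q1
Coarsest stable partition (strong bisimilarity classes):
  B0 = {p0}
  B1 = {p1, q0}
  B2 = {p2, p3, q1, q2}
  B3 = {p4, q3}
  B4 = {p5, q4}
p0 ∈ B0, q0 ∈ B1 → different blocks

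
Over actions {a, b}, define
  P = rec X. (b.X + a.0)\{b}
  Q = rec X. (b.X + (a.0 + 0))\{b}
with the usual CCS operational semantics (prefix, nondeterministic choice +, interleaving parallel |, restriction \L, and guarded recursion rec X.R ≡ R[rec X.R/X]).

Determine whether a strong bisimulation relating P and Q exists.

YES

Reachable graph of P (2 states):
  s0 = rec X. (b.X + a.0)\{b} | ··a··> s1
  s1 = 0\{b} | stopped
Reachable graph of Q (2 states):
  t0 = rec X. (b.X + (a.0 + 0))\{b} | ··a··> t1
  t1 = 0\{b} | stopped
Bisimilarity quotient blocks:
  B0 = {s0, t0}
  B1 = {s1, t1}
s0 ∈ B0, t0 ∈ B0 → same block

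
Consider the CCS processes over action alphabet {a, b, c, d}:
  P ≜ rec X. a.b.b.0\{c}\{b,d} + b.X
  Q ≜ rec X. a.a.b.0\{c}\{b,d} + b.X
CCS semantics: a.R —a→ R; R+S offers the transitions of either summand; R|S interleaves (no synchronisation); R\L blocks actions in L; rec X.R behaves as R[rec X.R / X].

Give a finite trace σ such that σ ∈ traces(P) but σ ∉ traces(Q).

Reachable graph of P (4 states):
  m0 = rec X. a.b.b.0\{c}\{b,d} + b.X | =a=> m1, =b=> m0
  m1 = b.b.0\{c}\{b,d} | =b=> m2
  m2 = b.0\{c}\{b,d} | =b=> m3
  m3 = 0\{c}\{b,d} | stopped
Reachable graph of Q (4 states):
  n0 = rec X. a.a.b.0\{c}\{b,d} + b.X | =a=> n1, =b=> n0
  n1 = a.b.0\{c}\{b,d} | =a=> n2
  n2 = b.0\{c}\{b,d} | =b=> n3
  n3 = 0\{c}\{b,d} | stopped
Executing ab from P (initial set {m0}):
  step 1 (a): {m1}
  step 2 (b): {m2}
  P completes σ.
Executing ab from Q (initial set {n0}):
  step 1 (a): {n1}
  step 2 (b): ∅ (Q stuck)

ab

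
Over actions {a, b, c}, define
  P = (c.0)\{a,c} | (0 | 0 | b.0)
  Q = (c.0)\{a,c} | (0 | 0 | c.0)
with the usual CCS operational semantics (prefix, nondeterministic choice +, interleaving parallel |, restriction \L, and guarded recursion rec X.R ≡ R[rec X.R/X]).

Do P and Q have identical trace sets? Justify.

NO — witness ⟨b⟩

P's transition system — 2 states:
  p0 = (c.0)\{a,c} | (0 | 0 | b.0) → =b=> p1
  p1 = (c.0)\{a,c} | (0 | 0 | 0) → ·
Q's transition system — 2 states:
  q0 = (c.0)\{a,c} | (0 | 0 | c.0) → =c=> q1
  q1 = (c.0)\{a,c} | (0 | 0 | 0) → ·
Run σ = ⟨b⟩ on P: start {p0}
  after b @ step 1: {p1}
  ✓ P
Run σ = ⟨b⟩ on Q: start {q0}
  after b @ step 1: ∅  — Q cannot continue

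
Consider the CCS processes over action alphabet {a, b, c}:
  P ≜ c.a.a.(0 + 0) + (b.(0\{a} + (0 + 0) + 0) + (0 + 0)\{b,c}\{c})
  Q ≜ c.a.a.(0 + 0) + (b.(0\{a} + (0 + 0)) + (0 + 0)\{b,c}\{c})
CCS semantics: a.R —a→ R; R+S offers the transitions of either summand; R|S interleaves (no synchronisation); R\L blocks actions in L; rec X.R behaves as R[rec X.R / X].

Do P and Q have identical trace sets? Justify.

Reachable graph of P (5 states):
  p0 = c.a.a.(0 + 0) + (b.(0\{a} + (0 + 0) + 0) + (0 + 0)\{b,c}\{c}) → --b--▸ p1, --c--▸ p2
  p1 = 0\{a} + (0 + 0) + 0 → (no moves)
  p2 = a.a.(0 + 0) → --a--▸ p3
  p3 = a.(0 + 0) → --a--▸ p4
  p4 = 0 + 0 → (no moves)
Reachable graph of Q (5 states):
  q0 = c.a.a.(0 + 0) + (b.(0\{a} + (0 + 0)) + (0 + 0)\{b,c}\{c}) → --b--▸ q1, --c--▸ q2
  q1 = 0\{a} + (0 + 0) → (no moves)
  q2 = a.a.(0 + 0) → --a--▸ q3
  q3 = a.(0 + 0) → --a--▸ q4
  q4 = 0 + 0 → (no moves)
Partition-refinement fixed point:
  B0 = {p0, q0}
  B1 = {p2, q2}
  B2 = {p3, q3}
  B3 = {p1, p4, q1, q4}
p0 ∈ B0, q0 ∈ B0 → same block
Bisimilar ⇒ trace-equivalent.

YES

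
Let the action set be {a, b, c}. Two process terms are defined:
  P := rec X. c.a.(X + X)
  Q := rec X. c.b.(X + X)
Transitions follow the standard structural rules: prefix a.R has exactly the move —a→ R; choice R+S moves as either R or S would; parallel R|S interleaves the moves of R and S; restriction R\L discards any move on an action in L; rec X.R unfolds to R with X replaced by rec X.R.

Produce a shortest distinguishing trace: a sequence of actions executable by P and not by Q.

ca

LTS(P): 3 reachable states
  p0 = rec X. c.a.(X + X) has moves =c=> p1
  p1 = a.((rec X. c.a.(X + X)) + (rec X. c.a.(X + X))) has moves =a=> p2
  p2 = (rec X. c.a.(X + X)) + (rec X. c.a.(X + X)) has moves =c=> p1
LTS(Q): 3 reachable states
  q0 = rec X. c.b.(X + X) has moves =c=> q1
  q1 = b.((rec X. c.b.(X + X)) + (rec X. c.b.(X + X))) has moves =b=> q2
  q2 = (rec X. c.b.(X + X)) + (rec X. c.b.(X + X)) has moves =c=> q1
Run σ = ⟨ca⟩ on P: start {p0}
  step 1 (c): {p1}
  step 2 (a): {p2}
  — P admits the full trace.
Run σ = ⟨ca⟩ on Q: start {q0}
  step 1 (c): {q1}
  step 2 (a): no successor for Q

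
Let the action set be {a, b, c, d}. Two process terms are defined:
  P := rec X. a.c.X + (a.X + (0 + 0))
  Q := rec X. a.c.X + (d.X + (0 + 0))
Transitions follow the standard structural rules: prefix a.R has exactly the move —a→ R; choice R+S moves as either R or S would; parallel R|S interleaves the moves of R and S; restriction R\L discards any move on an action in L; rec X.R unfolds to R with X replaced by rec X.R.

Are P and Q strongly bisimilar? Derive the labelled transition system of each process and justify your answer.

LTS(P): 2 reachable states
  m0 = rec X. a.c.X + (a.X + (0 + 0)) → =a=> m0, =a=> m1
  m1 = c.(rec X. a.c.X + (a.X + (0 + 0))) → =c=> m0
LTS(Q): 2 reachable states
  n0 = rec X. a.c.X + (d.X + (0 + 0)) → =a=> n1, =d=> n0
  n1 = c.(rec X. a.c.X + (d.X + (0 + 0))) → =c=> n0
Partition-refinement fixed point:
  B0 = {m0}
  B1 = {m1}
  B2 = {n0}
  B3 = {n1}
m0 ∈ B0, n0 ∈ B2 → different blocks

P ≁ Q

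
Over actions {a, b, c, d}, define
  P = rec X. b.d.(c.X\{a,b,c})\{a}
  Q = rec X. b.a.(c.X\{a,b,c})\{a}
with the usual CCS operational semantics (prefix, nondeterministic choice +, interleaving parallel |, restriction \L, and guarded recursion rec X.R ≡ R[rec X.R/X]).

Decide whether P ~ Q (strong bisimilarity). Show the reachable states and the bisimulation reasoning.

NO

Reachable graph of P (4 states):
  p0 = rec X. b.d.(c.X\{a,b,c})\{a} | =b=> p1
  p1 = d.(c.(rec X. b.d.(c.X\{a,b,c})\{a})\{a,b,c})\{a} | =d=> p2
  p2 = (c.(rec X. b.d.(c.X\{a,b,c})\{a})\{a,b,c})\{a} | =c=> p3
  p3 = (rec X. b.d.(c.X\{a,b,c})\{a})\{a,b,c}\{a} | stopped
Reachable graph of Q (4 states):
  q0 = rec X. b.a.(c.X\{a,b,c})\{a} | =b=> q1
  q1 = a.(c.(rec X. b.a.(c.X\{a,b,c})\{a})\{a,b,c})\{a} | =a=> q2
  q2 = (c.(rec X. b.a.(c.X\{a,b,c})\{a})\{a,b,c})\{a} | =c=> q3
  q3 = (rec X. b.a.(c.X\{a,b,c})\{a})\{a,b,c}\{a} | stopped
Coarsest stable partition (strong bisimilarity classes):
  B0 = {p0}
  B1 = {p1}
  B2 = {p2, q2}
  B3 = {p3, q3}
  B4 = {q0}
  B5 = {q1}
p0 ∈ B0, q0 ∈ B4 → different blocks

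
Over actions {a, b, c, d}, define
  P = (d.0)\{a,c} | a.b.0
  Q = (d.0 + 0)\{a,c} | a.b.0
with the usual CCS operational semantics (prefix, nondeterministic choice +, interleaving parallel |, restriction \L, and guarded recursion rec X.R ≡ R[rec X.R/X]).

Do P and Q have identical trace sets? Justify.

YES

Reachable graph of P (6 states):
  p0 = (d.0)\{a,c} | a.b.0 ⊢ =a=> p1, =d=> p2
  p1 = (d.0)\{a,c} | b.0 ⊢ =b=> p3, =d=> p4
  p2 = 0\{a,c} | a.b.0 ⊢ =a=> p4
  p3 = (d.0)\{a,c} | 0 ⊢ =d=> p5
  p4 = 0\{a,c} | b.0 ⊢ =b=> p5
  p5 = 0\{a,c} | 0 ⊢ ∅
Reachable graph of Q (6 states):
  q0 = (d.0 + 0)\{a,c} | a.b.0 ⊢ =a=> q1, =d=> q2
  q1 = (d.0 + 0)\{a,c} | b.0 ⊢ =b=> q3, =d=> q4
  q2 = 0\{a,c} | a.b.0 ⊢ =a=> q4
  q3 = (d.0 + 0)\{a,c} | 0 ⊢ =d=> q5
  q4 = 0\{a,c} | b.0 ⊢ =b=> q5
  q5 = 0\{a,c} | 0 ⊢ ∅
Partition-refinement fixed point:
  B0 = {p0, q0}
  B1 = {p1, q1}
  B2 = {p4, q4}
  B3 = {p5, q5}
  B4 = {p3, q3}
  B5 = {p2, q2}
p0 ∈ B0, q0 ∈ B0 → same block
Bisimilar ⇒ trace-equivalent.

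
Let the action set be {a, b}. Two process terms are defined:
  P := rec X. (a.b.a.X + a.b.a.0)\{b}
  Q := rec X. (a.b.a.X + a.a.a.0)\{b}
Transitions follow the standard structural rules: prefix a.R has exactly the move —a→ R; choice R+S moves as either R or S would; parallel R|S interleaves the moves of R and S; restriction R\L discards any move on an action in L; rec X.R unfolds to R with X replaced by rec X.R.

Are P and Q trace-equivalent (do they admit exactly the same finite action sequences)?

NO — witness ⟨aa⟩

LTS(P): 3 reachable states
  m0 = rec X. (a.b.a.X + a.b.a.0)\{b} → --a--▸ m1, --a--▸ m2
  m1 = (b.a.(rec X. (a.b.a.X + a.b.a.0)\{b}))\{b} → stopped
  m2 = (b.a.0)\{b} → stopped
LTS(Q): 5 reachable states
  n0 = rec X. (a.b.a.X + a.a.a.0)\{b} → --a--▸ n1, --a--▸ n2
  n1 = (a.a.0)\{b} → --a--▸ n3
  n2 = (b.a.(rec X. (a.b.a.X + a.a.a.0)\{b}))\{b} → stopped
  n3 = (a.0)\{b} → --a--▸ n4
  n4 = 0\{b} → stopped
Trace ⟨aa⟩ through Q, begin at {n0}:
  step 1 (a): {n1, n2}
  step 2 (a): {n3}
  ✓ Q
Trace ⟨aa⟩ through P, begin at {m0}:
  step 1 (a): {m1, m2}
  step 2 (a): no successor for P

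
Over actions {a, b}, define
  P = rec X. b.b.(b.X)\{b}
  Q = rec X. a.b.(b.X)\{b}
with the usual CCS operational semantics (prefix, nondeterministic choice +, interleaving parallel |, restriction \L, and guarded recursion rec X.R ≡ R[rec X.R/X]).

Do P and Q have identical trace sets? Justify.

NO — witness ⟨b⟩

Reachable graph of P (3 states):
  u0 = rec X. b.b.(b.X)\{b} | ··b··> u1
  u1 = b.(b.(rec X. b.b.(b.X)\{b}))\{b} | ··b··> u2
  u2 = (b.(rec X. b.b.(b.X)\{b}))\{b} | deadlocked
Reachable graph of Q (3 states):
  v0 = rec X. a.b.(b.X)\{b} | ··a··> v1
  v1 = b.(b.(rec X. a.b.(b.X)\{b}))\{b} | ··b··> v2
  v2 = (b.(rec X. a.b.(b.X)\{b}))\{b} | deadlocked
Run σ = ⟨b⟩ on P: start {u0}
  [1] b ⇒ {u1}
  P completes σ.
Run σ = ⟨b⟩ on Q: start {v0}
  [1] b ⇒ ∅ (Q stuck)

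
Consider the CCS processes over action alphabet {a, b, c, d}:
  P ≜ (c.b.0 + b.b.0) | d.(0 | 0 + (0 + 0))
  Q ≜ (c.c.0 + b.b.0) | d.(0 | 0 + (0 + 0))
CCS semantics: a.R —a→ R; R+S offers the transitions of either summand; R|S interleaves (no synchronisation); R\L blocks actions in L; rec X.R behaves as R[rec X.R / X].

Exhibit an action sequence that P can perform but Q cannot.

cb

Reachable graph of P (6 states):
  p0 = (c.b.0 + b.b.0) | d.(0 | 0 + (0 + 0)) | —b→ p1, —c→ p1, —d→ p2
  p1 = b.0 | d.(0 | 0 + (0 + 0)) | —b→ p3, —d→ p4
  p2 = (c.b.0 + b.b.0) | (0 | 0 + (0 + 0)) | —b→ p4, —c→ p4
  p3 = 0 | d.(0 | 0 + (0 + 0)) | —d→ p5
  p4 = b.0 | (0 | 0 + (0 + 0)) | —b→ p5
  p5 = 0 | (0 | 0 + (0 + 0)) | deadlocked
Reachable graph of Q (8 states):
  q0 = (c.c.0 + b.b.0) | d.(0 | 0 + (0 + 0)) | —b→ q1, —c→ q2, —d→ q3
  q1 = b.0 | d.(0 | 0 + (0 + 0)) | —b→ q4, —d→ q5
  q2 = c.0 | d.(0 | 0 + (0 + 0)) | —c→ q4, —d→ q6
  q3 = (c.c.0 + b.b.0) | (0 | 0 + (0 + 0)) | —b→ q5, —c→ q6
  q4 = 0 | d.(0 | 0 + (0 + 0)) | —d→ q7
  q5 = b.0 | (0 | 0 + (0 + 0)) | —b→ q7
  q6 = c.0 | (0 | 0 + (0 + 0)) | —c→ q7
  q7 = 0 | (0 | 0 + (0 + 0)) | deadlocked
Trace ⟨cb⟩ through P, begin at {p0}:
  after c @ step 1: {p1}
  after b @ step 2: {p3}
  P completes σ.
Trace ⟨cb⟩ through Q, begin at {q0}:
  after c @ step 1: {q2}
  after b @ step 2: ∅ (Q stuck)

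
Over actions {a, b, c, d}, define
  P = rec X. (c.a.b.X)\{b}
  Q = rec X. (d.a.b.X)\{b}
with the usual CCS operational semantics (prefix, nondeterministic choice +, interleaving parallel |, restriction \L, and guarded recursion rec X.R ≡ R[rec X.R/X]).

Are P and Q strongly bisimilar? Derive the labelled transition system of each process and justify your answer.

not bisimilar

P's transition system — 3 states:
  m0 = rec X. (c.a.b.X)\{b} ⊢ =c=> m1
  m1 = (a.b.(rec X. (c.a.b.X)\{b}))\{b} ⊢ =a=> m2
  m2 = (b.(rec X. (c.a.b.X)\{b}))\{b} ⊢ (no moves)
Q's transition system — 3 states:
  n0 = rec X. (d.a.b.X)\{b} ⊢ =d=> n1
  n1 = (a.b.(rec X. (d.a.b.X)\{b}))\{b} ⊢ =a=> n2
  n2 = (b.(rec X. (d.a.b.X)\{b}))\{b} ⊢ (no moves)
Bisimilarity quotient blocks:
  B0 = {m0}
  B1 = {m1, n1}
  B2 = {m2, n2}
  B3 = {n0}
m0 ∈ B0, n0 ∈ B3 → different blocks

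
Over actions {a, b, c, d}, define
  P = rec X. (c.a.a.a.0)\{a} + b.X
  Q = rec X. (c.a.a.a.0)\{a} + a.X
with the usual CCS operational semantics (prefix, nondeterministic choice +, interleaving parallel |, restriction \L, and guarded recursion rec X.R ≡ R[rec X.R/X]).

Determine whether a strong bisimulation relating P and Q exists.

NO

P's transition system — 2 states:
  m0 = rec X. (c.a.a.a.0)\{a} + b.X | =b=> m0, =c=> m1
  m1 = (a.a.a.0)\{a} | (no moves)
Q's transition system — 2 states:
  n0 = rec X. (c.a.a.a.0)\{a} + a.X | =a=> n0, =c=> n1
  n1 = (a.a.a.0)\{a} | (no moves)
Partition-refinement fixed point:
  B0 = {m0}
  B1 = {m1, n1}
  B2 = {n0}
m0 ∈ B0, n0 ∈ B2 → different blocks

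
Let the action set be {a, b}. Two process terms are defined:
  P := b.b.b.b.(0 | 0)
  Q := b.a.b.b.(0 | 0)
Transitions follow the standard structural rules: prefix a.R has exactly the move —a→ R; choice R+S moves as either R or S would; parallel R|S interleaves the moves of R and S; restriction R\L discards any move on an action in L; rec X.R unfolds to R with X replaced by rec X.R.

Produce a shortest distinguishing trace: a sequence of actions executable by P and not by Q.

bb

P's transition system — 5 states:
  s0 = b.b.b.b.(0 | 0) | —b→ s1
  s1 = b.b.b.(0 | 0) | —b→ s2
  s2 = b.b.(0 | 0) | —b→ s3
  s3 = b.(0 | 0) | —b→ s4
  s4 = 0 | 0 | ·
Q's transition system — 5 states:
  t0 = b.a.b.b.(0 | 0) | —b→ t1
  t1 = a.b.b.(0 | 0) | —a→ t2
  t2 = b.b.(0 | 0) | —b→ t3
  t3 = b.(0 | 0) | —b→ t4
  t4 = 0 | 0 | ·
Executing bb from P (initial set {s0}):
  step 1 (b): {s1}
  step 2 (b): {s2}
  P completes σ.
Executing bb from Q (initial set {t0}):
  step 1 (b): {t1}
  step 2 (b): ∅ (Q stuck)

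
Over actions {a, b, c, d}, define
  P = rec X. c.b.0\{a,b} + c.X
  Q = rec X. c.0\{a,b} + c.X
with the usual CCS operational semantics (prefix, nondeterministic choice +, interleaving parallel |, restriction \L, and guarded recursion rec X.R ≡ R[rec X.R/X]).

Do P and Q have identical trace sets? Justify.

traces(P) ≠ traces(Q) — witness ⟨cb⟩

LTS(P): 3 reachable states
  m0 = rec X. c.b.0\{a,b} + c.X :: --c--▸ m0, --c--▸ m1
  m1 = b.0\{a,b} :: --b--▸ m2
  m2 = 0\{a,b} :: ∅
LTS(Q): 2 reachable states
  n0 = rec X. c.0\{a,b} + c.X :: --c--▸ n0, --c--▸ n1
  n1 = 0\{a,b} :: ∅
Trace ⟨cb⟩ through P, begin at {m0}:
  step 1 (c): {m0, m1}
  step 2 (b): {m2}
  P completes σ.
Trace ⟨cb⟩ through Q, begin at {n0}:
  step 1 (c): {n0, n1}
  step 2 (b): ∅ (Q stuck)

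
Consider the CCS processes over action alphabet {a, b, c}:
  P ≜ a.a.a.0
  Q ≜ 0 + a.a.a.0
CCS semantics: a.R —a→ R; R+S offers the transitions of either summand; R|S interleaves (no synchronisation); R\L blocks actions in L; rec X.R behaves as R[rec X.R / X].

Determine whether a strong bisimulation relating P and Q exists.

LTS(P): 4 reachable states
  m0 = a.a.a.0 | —a→ m1
  m1 = a.a.0 | —a→ m2
  m2 = a.0 | —a→ m3
  m3 = 0 | ·
LTS(Q): 4 reachable states
  n0 = 0 + a.a.a.0 | —a→ n1
  n1 = a.a.0 | —a→ n2
  n2 = a.0 | —a→ n3
  n3 = 0 | ·
Bisimilarity quotient blocks:
  B0 = {m0, n0}
  B1 = {m1, n1}
  B2 = {m2, n2}
  B3 = {m3, n3}
m0 ∈ B0, n0 ∈ B0 → same block

bisimilar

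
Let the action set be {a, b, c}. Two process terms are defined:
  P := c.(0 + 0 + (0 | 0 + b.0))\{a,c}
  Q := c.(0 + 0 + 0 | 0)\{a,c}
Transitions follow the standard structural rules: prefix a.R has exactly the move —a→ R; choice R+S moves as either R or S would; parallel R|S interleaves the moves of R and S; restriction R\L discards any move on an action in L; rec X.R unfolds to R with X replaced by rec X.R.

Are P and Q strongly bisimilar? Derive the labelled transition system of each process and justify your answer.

not bisimilar

Reachable graph of P (3 states):
  s0 = c.(0 + 0 + (0 | 0 + b.0))\{a,c} | --c--▸ s1
  s1 = (0 + 0 + (0 | 0 + b.0))\{a,c} | --b--▸ s2
  s2 = 0\{a,c} | stopped
Reachable graph of Q (2 states):
  t0 = c.(0 + 0 + 0 | 0)\{a,c} | --c--▸ t1
  t1 = (0 + 0 + 0 | 0)\{a,c} | stopped
Coarsest stable partition (strong bisimilarity classes):
  B0 = {s0}
  B1 = {s1}
  B2 = {s2, t1}
  B3 = {t0}
s0 ∈ B0, t0 ∈ B3 → different blocks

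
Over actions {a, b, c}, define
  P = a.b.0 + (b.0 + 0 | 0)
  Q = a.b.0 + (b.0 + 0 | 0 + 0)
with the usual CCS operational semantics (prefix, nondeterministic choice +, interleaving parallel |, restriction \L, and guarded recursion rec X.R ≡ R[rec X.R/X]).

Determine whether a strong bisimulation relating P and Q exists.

P's transition system — 3 states:
  p0 = a.b.0 + (b.0 + 0 | 0) → =a=> p1, =b=> p2
  p1 = b.0 → =b=> p2
  p2 = 0 → ·
Q's transition system — 3 states:
  q0 = a.b.0 + (b.0 + 0 | 0 + 0) → =a=> q1, =b=> q2
  q1 = b.0 → =b=> q2
  q2 = 0 → ·
Coarsest stable partition (strong bisimilarity classes):
  B0 = {p0, q0}
  B1 = {p1, q1}
  B2 = {p2, q2}
p0 ∈ B0, q0 ∈ B0 → same block

bisimilar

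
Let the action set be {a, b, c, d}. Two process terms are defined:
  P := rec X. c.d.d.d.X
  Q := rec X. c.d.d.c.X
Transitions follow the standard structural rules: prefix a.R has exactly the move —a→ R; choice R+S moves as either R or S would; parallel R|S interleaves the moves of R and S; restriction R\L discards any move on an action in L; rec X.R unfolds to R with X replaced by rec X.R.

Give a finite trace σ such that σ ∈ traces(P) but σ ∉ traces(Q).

cddd

LTS(P): 4 reachable states
  p0 = rec X. c.d.d.d.X has moves --c--▸ p1
  p1 = d.d.d.(rec X. c.d.d.d.X) has moves --d--▸ p2
  p2 = d.d.(rec X. c.d.d.d.X) has moves --d--▸ p3
  p3 = d.(rec X. c.d.d.d.X) has moves --d--▸ p0
LTS(Q): 4 reachable states
  q0 = rec X. c.d.d.c.X has moves --c--▸ q1
  q1 = d.d.c.(rec X. c.d.d.c.X) has moves --d--▸ q2
  q2 = d.c.(rec X. c.d.d.c.X) has moves --d--▸ q3
  q3 = c.(rec X. c.d.d.c.X) has moves --c--▸ q0
Executing cddd from P (initial set {p0}):
  step 1 (c): {p1}
  step 2 (d): {p2}
  step 3 (d): {p3}
  step 4 (d): {p0}
  — P admits the full trace.
Executing cddd from Q (initial set {q0}):
  step 1 (c): {q1}
  step 2 (d): {q2}
  step 3 (d): {q3}
  step 4 (d): no successor for Q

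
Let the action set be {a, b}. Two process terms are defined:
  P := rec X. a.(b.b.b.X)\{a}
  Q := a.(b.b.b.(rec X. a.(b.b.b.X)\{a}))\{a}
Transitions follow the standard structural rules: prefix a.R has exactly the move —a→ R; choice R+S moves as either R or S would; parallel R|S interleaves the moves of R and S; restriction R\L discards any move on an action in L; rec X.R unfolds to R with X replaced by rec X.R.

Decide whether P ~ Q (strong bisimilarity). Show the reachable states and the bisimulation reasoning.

bisimilar

LTS(P): 5 reachable states
  s0 = rec X. a.(b.b.b.X)\{a} → —a→ s1
  s1 = (b.b.b.(rec X. a.(b.b.b.X)\{a}))\{a} → —b→ s2
  s2 = (b.b.(rec X. a.(b.b.b.X)\{a}))\{a} → —b→ s3
  s3 = (b.(rec X. a.(b.b.b.X)\{a}))\{a} → —b→ s4
  s4 = (rec X. a.(b.b.b.X)\{a})\{a} → deadlocked
LTS(Q): 5 reachable states
  t0 = a.(b.b.b.(rec X. a.(b.b.b.X)\{a}))\{a} → —a→ t1
  t1 = (b.b.b.(rec X. a.(b.b.b.X)\{a}))\{a} → —b→ t2
  t2 = (b.b.(rec X. a.(b.b.b.X)\{a}))\{a} → —b→ t3
  t3 = (b.(rec X. a.(b.b.b.X)\{a}))\{a} → —b→ t4
  t4 = (rec X. a.(b.b.b.X)\{a})\{a} → deadlocked
Bisimilarity quotient blocks:
  B0 = {s0, t0}
  B1 = {s1, t1}
  B2 = {s2, t2}
  B3 = {s3, t3}
  B4 = {s4, t4}
s0 ∈ B0, t0 ∈ B0 → same block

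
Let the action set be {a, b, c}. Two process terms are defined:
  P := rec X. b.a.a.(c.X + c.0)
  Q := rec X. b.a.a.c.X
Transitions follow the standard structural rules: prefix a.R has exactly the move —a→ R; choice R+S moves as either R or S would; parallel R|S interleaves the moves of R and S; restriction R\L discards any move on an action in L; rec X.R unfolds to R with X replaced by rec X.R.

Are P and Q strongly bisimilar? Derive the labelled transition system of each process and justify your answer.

P ≁ Q

Reachable graph of P (5 states):
  p0 = rec X. b.a.a.(c.X + c.0) has moves --b--▸ p1
  p1 = a.a.(c.(rec X. b.a.a.(c.X + c.0)) + c.0) has moves --a--▸ p2
  p2 = a.(c.(rec X. b.a.a.(c.X + c.0)) + c.0) has moves --a--▸ p3
  p3 = c.(rec X. b.a.a.(c.X + c.0)) + c.0 has moves --c--▸ p0, --c--▸ p4
  p4 = 0 has moves ∅
Reachable graph of Q (4 states):
  q0 = rec X. b.a.a.c.X has moves --b--▸ q1
  q1 = a.a.c.(rec X. b.a.a.c.X) has moves --a--▸ q2
  q2 = a.c.(rec X. b.a.a.c.X) has moves --a--▸ q3
  q3 = c.(rec X. b.a.a.c.X) has moves --c--▸ q0
Partition-refinement fixed point:
  B0 = {p0}
  B1 = {p1}
  B2 = {p2}
  B3 = {p3}
  B4 = {p4}
  B5 = {q0}
  B6 = {q1}
  B7 = {q2}
  B8 = {q3}
p0 ∈ B0, q0 ∈ B5 → different blocks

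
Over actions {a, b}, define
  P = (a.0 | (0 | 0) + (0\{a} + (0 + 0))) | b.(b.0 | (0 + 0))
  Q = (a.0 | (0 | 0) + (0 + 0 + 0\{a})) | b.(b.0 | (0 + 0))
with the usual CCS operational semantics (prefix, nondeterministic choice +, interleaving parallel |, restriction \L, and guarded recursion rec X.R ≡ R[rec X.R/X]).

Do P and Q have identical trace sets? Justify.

YES

P's transition system — 6 states:
  s0 = (a.0 | (0 | 0) + (0\{a} + (0 + 0))) | b.(b.0 | (0 + 0)) ⊢ =a=> s1, =b=> s2
  s1 = 0 | (0 | 0) | b.(b.0 | (0 + 0)) ⊢ =b=> s3
  s2 = (a.0 | (0 | 0) + (0\{a} + (0 + 0))) | (b.0 | (0 + 0)) ⊢ =a=> s3, =b=> s4
  s3 = 0 | (0 | 0) | (b.0 | (0 + 0)) ⊢ =b=> s5
  s4 = (a.0 | (0 | 0) + (0\{a} + (0 + 0))) | (0 | (0 + 0)) ⊢ =a=> s5
  s5 = 0 | (0 | 0) | (0 | (0 + 0)) ⊢ stopped
Q's transition system — 6 states:
  t0 = (a.0 | (0 | 0) + (0 + 0 + 0\{a})) | b.(b.0 | (0 + 0)) ⊢ =a=> t1, =b=> t2
  t1 = 0 | (0 | 0) | b.(b.0 | (0 + 0)) ⊢ =b=> t3
  t2 = (a.0 | (0 | 0) + (0 + 0 + 0\{a})) | (b.0 | (0 + 0)) ⊢ =a=> t3, =b=> t4
  t3 = 0 | (0 | 0) | (b.0 | (0 + 0)) ⊢ =b=> t5
  t4 = (a.0 | (0 | 0) + (0 + 0 + 0\{a})) | (0 | (0 + 0)) ⊢ =a=> t5
  t5 = 0 | (0 | 0) | (0 | (0 + 0)) ⊢ stopped
Partition-refinement fixed point:
  B0 = {s0, t0}
  B1 = {s1, t1}
  B2 = {s3, t3}
  B3 = {s5, t5}
  B4 = {s2, t2}
  B5 = {s4, t4}
s0 ∈ B0, t0 ∈ B0 → same block
Bisimilar ⇒ trace-equivalent.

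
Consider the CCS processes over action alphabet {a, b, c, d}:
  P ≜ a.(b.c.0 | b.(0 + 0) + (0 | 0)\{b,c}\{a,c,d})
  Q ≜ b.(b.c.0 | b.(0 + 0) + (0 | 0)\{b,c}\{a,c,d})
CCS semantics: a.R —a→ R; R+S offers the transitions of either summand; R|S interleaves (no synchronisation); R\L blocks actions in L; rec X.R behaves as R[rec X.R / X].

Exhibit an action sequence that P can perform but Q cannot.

a

LTS(P): 7 reachable states
  s0 = a.(b.c.0 | b.(0 + 0) + (0 | 0)\{b,c}\{a,c,d}) | —a→ s1
  s1 = b.c.0 | b.(0 + 0) + (0 | 0)\{b,c}\{a,c,d} | —b→ s2, —b→ s3
  s2 = b.c.0 | (0 + 0) | —b→ s4
  s3 = c.0 | b.(0 + 0) | —b→ s4, —c→ s5
  s4 = c.0 | (0 + 0) | —c→ s6
  s5 = 0 | b.(0 + 0) | —b→ s6
  s6 = 0 | (0 + 0) | deadlocked
LTS(Q): 7 reachable states
  t0 = b.(b.c.0 | b.(0 + 0) + (0 | 0)\{b,c}\{a,c,d}) | —b→ t1
  t1 = b.c.0 | b.(0 + 0) + (0 | 0)\{b,c}\{a,c,d} | —b→ t2, —b→ t3
  t2 = b.c.0 | (0 + 0) | —b→ t4
  t3 = c.0 | b.(0 + 0) | —b→ t4, —c→ t5
  t4 = c.0 | (0 + 0) | —c→ t6
  t5 = 0 | b.(0 + 0) | —b→ t6
  t6 = 0 | (0 + 0) | deadlocked
Run σ = ⟨a⟩ on P: start {s0}
  step 1 (a): {s1}
  ✓ P
Run σ = ⟨a⟩ on Q: start {t0}
  step 1 (a): ∅ (Q stuck)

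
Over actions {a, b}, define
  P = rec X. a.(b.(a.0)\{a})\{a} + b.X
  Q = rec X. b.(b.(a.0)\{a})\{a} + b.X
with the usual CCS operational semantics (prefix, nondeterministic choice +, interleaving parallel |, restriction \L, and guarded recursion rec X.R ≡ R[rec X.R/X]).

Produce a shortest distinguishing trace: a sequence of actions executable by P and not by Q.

P's transition system — 3 states:
  p0 = rec X. a.(b.(a.0)\{a})\{a} + b.X | =a=> p1, =b=> p0
  p1 = (b.(a.0)\{a})\{a} | =b=> p2
  p2 = (a.0)\{a}\{a} | stopped
Q's transition system — 3 states:
  q0 = rec X. b.(b.(a.0)\{a})\{a} + b.X | =b=> q0, =b=> q1
  q1 = (b.(a.0)\{a})\{a} | =b=> q2
  q2 = (a.0)\{a}\{a} | stopped
Executing a from P (initial set {p0}):
  [1] a ⇒ {p1}
  ✓ P
Executing a from Q (initial set {q0}):
  [1] a ⇒ ∅  — Q cannot continue

a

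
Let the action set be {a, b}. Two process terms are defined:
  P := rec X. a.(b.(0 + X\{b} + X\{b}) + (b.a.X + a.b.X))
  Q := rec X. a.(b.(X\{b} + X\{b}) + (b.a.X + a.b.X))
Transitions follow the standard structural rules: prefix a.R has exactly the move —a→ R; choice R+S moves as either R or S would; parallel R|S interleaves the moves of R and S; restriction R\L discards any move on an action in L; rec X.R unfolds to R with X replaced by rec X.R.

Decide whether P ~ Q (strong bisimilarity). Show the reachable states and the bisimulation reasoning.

YES

Reachable graph of P (7 states):
  m0 = rec X. a.(b.(0 + X\{b} + X\{b}) + (b.a.X + a.b.X)) :: =a=> m1
  m1 = b.(0 + (rec X. a.(b.(0 + X\{b} + X\{b}) + (b.a.X + a.b.X)))\{b} + (rec X. a.(b.(0 + X\{b} + X\{b}) + (b.a.X + a.b.X)))\{b}) + (b.a.(rec X. a.(b.(0 + X\{b} + X\{b}) + (b.a.X + a.b.X))) + a.b.(rec X. a.(b.(0 + X\{b} + X\{b}) + (b.a.X + a.b.X)))) :: =a=> m2, =b=> m3, =b=> m4
  m2 = b.(rec X. a.(b.(0 + X\{b} + X\{b}) + (b.a.X + a.b.X))) :: =b=> m0
  m3 = 0 + (rec X. a.(b.(0 + X\{b} + X\{b}) + (b.a.X + a.b.X)))\{b} + (rec X. a.(b.(0 + X\{b} + X\{b}) + (b.a.X + a.b.X)))\{b} :: =a=> m5
  m4 = a.(rec X. a.(b.(0 + X\{b} + X\{b}) + (b.a.X + a.b.X))) :: =a=> m0
  m5 = (b.(0 + (rec X. a.(b.(0 + X\{b} + X\{b}) + (b.a.X + a.b.X)))\{b} + (rec X. a.(b.(0 + X\{b} + X\{b}) + (b.a.X + a.b.X)))\{b}) + (b.a.(rec X. a.(b.(0 + X\{b} + X\{b}) + (b.a.X + a.b.X))) + a.b.(rec X. a.(b.(0 + X\{b} + X\{b}) + (b.a.X + a.b.X)))))\{b} :: =a=> m6
  m6 = (b.(rec X. a.(b.(0 + X\{b} + X\{b}) + (b.a.X + a.b.X))))\{b} :: ∅
Reachable graph of Q (7 states):
  n0 = rec X. a.(b.(X\{b} + X\{b}) + (b.a.X + a.b.X)) :: =a=> n1
  n1 = b.((rec X. a.(b.(X\{b} + X\{b}) + (b.a.X + a.b.X)))\{b} + (rec X. a.(b.(X\{b} + X\{b}) + (b.a.X + a.b.X)))\{b}) + (b.a.(rec X. a.(b.(X\{b} + X\{b}) + (b.a.X + a.b.X))) + a.b.(rec X. a.(b.(X\{b} + X\{b}) + (b.a.X + a.b.X)))) :: =a=> n2, =b=> n3, =b=> n4
  n2 = b.(rec X. a.(b.(X\{b} + X\{b}) + (b.a.X + a.b.X))) :: =b=> n0
  n3 = (rec X. a.(b.(X\{b} + X\{b}) + (b.a.X + a.b.X)))\{b} + (rec X. a.(b.(X\{b} + X\{b}) + (b.a.X + a.b.X)))\{b} :: =a=> n5
  n4 = a.(rec X. a.(b.(X\{b} + X\{b}) + (b.a.X + a.b.X))) :: =a=> n0
  n5 = (b.((rec X. a.(b.(X\{b} + X\{b}) + (b.a.X + a.b.X)))\{b} + (rec X. a.(b.(X\{b} + X\{b}) + (b.a.X + a.b.X)))\{b}) + (b.a.(rec X. a.(b.(X\{b} + X\{b}) + (b.a.X + a.b.X))) + a.b.(rec X. a.(b.(X\{b} + X\{b}) + (b.a.X + a.b.X)))))\{b} :: =a=> n6
  n6 = (b.(rec X. a.(b.(X\{b} + X\{b}) + (b.a.X + a.b.X))))\{b} :: ∅
Partition-refinement fixed point:
  B0 = {m0, n0}
  B1 = {m1, n1}
  B2 = {m3, n3}
  B3 = {m5, n5}
  B4 = {m6, n6}
  B5 = {m4, n4}
  B6 = {m2, n2}
m0 ∈ B0, n0 ∈ B0 → same block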